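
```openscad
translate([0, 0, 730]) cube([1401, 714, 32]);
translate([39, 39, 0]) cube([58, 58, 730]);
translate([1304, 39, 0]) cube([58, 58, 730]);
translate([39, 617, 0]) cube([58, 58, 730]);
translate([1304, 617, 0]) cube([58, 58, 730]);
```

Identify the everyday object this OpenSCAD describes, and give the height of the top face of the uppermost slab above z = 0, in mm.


A table. The table height is 762 mm.

A 1401×714×32 slab sits at z = 730 on four 58 mm square posts — a table. The top surface is at 730 + 32 = 762 mm.


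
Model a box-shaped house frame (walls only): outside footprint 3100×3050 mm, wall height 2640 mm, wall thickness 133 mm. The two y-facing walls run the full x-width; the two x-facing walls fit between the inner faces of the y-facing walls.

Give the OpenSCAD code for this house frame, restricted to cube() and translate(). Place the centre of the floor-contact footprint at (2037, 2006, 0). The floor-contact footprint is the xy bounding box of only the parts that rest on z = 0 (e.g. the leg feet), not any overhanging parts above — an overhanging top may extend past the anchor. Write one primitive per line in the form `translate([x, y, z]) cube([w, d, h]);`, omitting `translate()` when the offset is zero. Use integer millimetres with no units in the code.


translate([487, 481, 0]) cube([3100, 133, 2640]);
translate([487, 3398, 0]) cube([3100, 133, 2640]);
translate([487, 614, 0]) cube([133, 2784, 2640]);
translate([3454, 614, 0]) cube([133, 2784, 2640]);


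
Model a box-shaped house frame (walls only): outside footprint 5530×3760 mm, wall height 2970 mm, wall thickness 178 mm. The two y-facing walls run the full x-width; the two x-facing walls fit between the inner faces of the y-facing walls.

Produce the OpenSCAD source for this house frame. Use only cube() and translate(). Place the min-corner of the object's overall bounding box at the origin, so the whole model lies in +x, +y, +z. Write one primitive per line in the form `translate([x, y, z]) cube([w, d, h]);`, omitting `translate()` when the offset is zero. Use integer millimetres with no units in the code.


cube([5530, 178, 2970]);
translate([0, 3582, 0]) cube([5530, 178, 2970]);
translate([0, 178, 0]) cube([178, 3404, 2970]);
translate([5352, 178, 0]) cube([178, 3404, 2970]);


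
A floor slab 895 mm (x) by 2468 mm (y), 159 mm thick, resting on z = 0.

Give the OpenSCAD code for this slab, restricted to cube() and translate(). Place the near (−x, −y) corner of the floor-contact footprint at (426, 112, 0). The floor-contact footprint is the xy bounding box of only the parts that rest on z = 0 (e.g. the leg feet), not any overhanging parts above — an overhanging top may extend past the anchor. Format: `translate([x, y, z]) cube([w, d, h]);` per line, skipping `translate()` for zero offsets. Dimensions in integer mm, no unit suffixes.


translate([426, 112, 0]) cube([895, 2468, 159]);


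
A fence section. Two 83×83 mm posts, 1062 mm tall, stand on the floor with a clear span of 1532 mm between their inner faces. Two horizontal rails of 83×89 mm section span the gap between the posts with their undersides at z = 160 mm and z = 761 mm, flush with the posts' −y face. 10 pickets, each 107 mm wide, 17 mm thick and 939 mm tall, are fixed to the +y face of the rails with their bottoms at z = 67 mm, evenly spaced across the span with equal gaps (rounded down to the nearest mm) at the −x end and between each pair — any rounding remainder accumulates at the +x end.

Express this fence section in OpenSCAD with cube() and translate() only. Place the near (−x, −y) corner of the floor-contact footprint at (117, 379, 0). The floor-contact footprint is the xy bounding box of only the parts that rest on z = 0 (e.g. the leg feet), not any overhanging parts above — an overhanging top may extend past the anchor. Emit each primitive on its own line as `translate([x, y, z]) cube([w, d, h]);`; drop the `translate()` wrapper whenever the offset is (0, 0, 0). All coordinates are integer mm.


translate([117, 379, 0]) cube([83, 83, 1062]);
translate([1732, 379, 0]) cube([83, 83, 1062]);
translate([200, 379, 160]) cube([1532, 83, 89]);
translate([200, 379, 761]) cube([1532, 83, 89]);
translate([242, 462, 67]) cube([107, 17, 939]);
translate([391, 462, 67]) cube([107, 17, 939]);
translate([540, 462, 67]) cube([107, 17, 939]);
translate([689, 462, 67]) cube([107, 17, 939]);
translate([838, 462, 67]) cube([107, 17, 939]);
translate([987, 462, 67]) cube([107, 17, 939]);
translate([1136, 462, 67]) cube([107, 17, 939]);
translate([1285, 462, 67]) cube([107, 17, 939]);
translate([1434, 462, 67]) cube([107, 17, 939]);
translate([1583, 462, 67]) cube([107, 17, 939]);


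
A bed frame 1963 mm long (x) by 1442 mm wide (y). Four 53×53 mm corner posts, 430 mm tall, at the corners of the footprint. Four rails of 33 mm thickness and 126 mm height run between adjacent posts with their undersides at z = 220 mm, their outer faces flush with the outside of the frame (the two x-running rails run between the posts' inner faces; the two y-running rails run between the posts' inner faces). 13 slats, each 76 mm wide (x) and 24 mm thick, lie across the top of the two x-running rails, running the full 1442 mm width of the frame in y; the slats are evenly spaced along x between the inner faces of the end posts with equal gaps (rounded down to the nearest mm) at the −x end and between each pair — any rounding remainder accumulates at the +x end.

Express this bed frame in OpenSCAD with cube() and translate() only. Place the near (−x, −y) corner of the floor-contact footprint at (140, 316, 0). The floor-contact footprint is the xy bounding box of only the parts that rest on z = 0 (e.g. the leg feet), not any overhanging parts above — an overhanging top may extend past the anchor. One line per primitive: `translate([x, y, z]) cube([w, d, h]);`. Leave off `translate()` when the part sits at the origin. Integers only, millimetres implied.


translate([140, 316, 0]) cube([53, 53, 430]);
translate([140, 1705, 0]) cube([53, 53, 430]);
translate([2050, 316, 0]) cube([53, 53, 430]);
translate([2050, 1705, 0]) cube([53, 53, 430]);
translate([193, 316, 220]) cube([1857, 33, 126]);
translate([193, 1725, 220]) cube([1857, 33, 126]);
translate([140, 369, 220]) cube([33, 1336, 126]);
translate([2070, 369, 220]) cube([33, 1336, 126]);
translate([255, 316, 346]) cube([76, 1442, 24]);
translate([393, 316, 346]) cube([76, 1442, 24]);
translate([531, 316, 346]) cube([76, 1442, 24]);
translate([669, 316, 346]) cube([76, 1442, 24]);
translate([807, 316, 346]) cube([76, 1442, 24]);
translate([945, 316, 346]) cube([76, 1442, 24]);
translate([1083, 316, 346]) cube([76, 1442, 24]);
translate([1221, 316, 346]) cube([76, 1442, 24]);
translate([1359, 316, 346]) cube([76, 1442, 24]);
translate([1497, 316, 346]) cube([76, 1442, 24]);
translate([1635, 316, 346]) cube([76, 1442, 24]);
translate([1773, 316, 346]) cube([76, 1442, 24]);
translate([1911, 316, 346]) cube([76, 1442, 24]);


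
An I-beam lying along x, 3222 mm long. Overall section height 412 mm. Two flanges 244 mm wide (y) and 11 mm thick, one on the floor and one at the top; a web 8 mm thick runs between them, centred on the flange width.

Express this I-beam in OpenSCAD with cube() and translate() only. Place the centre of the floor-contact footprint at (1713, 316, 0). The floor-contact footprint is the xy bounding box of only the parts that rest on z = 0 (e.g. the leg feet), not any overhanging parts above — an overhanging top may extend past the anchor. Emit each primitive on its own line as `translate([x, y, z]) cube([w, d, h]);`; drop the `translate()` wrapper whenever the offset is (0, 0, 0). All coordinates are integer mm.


translate([102, 194, 0]) cube([3222, 244, 11]);
translate([102, 312, 11]) cube([3222, 8, 390]);
translate([102, 194, 401]) cube([3222, 244, 11]);


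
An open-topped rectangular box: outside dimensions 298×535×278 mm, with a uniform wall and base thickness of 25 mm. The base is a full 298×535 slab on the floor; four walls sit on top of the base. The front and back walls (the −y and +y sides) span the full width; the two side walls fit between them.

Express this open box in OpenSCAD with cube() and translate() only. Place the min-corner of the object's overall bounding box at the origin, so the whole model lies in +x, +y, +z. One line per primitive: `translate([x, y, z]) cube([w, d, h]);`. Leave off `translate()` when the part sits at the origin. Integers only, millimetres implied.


cube([298, 535, 25]);
translate([0, 0, 25]) cube([298, 25, 253]);
translate([0, 510, 25]) cube([298, 25, 253]);
translate([0, 25, 25]) cube([25, 485, 253]);
translate([273, 25, 25]) cube([25, 485, 253]);


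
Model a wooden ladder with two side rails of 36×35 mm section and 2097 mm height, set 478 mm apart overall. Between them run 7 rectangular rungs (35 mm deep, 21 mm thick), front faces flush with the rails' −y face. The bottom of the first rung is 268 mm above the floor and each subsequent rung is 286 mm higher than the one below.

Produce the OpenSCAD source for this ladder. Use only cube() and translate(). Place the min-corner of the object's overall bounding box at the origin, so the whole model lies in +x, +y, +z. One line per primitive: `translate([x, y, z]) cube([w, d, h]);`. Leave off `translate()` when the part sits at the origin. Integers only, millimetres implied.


// rung span = 478 - 2*36 = 406
// rung[k] z = 268 + k*286
cube([36, 35, 2097]);
translate([442, 0, 0]) cube([36, 35, 2097]);
translate([36, 0, 268]) cube([406, 35, 21]);
translate([36, 0, 554]) cube([406, 35, 21]);
translate([36, 0, 840]) cube([406, 35, 21]);
translate([36, 0, 1126]) cube([406, 35, 21]);
translate([36, 0, 1412]) cube([406, 35, 21]);
translate([36, 0, 1698]) cube([406, 35, 21]);
translate([36, 0, 1984]) cube([406, 35, 21]);


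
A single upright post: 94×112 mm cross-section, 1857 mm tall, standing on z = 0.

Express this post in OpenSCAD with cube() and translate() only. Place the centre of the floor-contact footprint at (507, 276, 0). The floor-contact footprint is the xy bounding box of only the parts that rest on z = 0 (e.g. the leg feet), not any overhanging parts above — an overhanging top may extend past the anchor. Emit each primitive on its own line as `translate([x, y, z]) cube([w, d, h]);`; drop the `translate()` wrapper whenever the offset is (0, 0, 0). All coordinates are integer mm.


translate([460, 220, 0]) cube([94, 112, 1857]);


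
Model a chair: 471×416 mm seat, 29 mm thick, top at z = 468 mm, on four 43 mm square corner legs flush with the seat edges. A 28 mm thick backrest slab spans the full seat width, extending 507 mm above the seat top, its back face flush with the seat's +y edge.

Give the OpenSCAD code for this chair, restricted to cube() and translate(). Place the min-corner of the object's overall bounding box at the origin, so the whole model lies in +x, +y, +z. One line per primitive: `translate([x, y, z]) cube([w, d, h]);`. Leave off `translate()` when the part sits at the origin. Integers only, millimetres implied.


// leg_h = 468 - 29 = 439
translate([0, 0, 439]) cube([471, 416, 29]);
cube([43, 43, 439]);
translate([428, 0, 0]) cube([43, 43, 439]);
translate([0, 373, 0]) cube([43, 43, 439]);
translate([428, 373, 0]) cube([43, 43, 439]);
translate([0, 388, 468]) cube([471, 28, 507]);


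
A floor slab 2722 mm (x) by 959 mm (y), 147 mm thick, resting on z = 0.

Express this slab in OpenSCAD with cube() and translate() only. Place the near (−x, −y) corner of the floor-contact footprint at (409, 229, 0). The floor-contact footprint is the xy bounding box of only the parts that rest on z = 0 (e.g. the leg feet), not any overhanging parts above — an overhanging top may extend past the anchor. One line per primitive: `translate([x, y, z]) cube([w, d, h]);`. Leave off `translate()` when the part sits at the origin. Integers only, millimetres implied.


translate([409, 229, 0]) cube([2722, 959, 147]);


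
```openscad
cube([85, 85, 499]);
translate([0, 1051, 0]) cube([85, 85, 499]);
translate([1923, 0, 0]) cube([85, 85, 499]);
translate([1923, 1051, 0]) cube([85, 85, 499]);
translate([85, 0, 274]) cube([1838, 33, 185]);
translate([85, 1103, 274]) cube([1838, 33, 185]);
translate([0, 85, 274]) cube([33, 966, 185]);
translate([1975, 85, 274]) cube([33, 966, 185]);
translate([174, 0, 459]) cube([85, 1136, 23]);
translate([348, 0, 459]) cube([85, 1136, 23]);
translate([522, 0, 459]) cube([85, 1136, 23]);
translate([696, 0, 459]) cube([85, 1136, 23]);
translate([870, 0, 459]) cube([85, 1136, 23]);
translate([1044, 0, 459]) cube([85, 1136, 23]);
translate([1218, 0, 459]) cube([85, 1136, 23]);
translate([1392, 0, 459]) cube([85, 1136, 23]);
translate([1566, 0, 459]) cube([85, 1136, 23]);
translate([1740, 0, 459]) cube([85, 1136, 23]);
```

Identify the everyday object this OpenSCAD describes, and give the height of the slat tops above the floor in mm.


A bed frame. The slat-top height is 482 mm.

Four posts, four rails, and a row of slats — a bed frame. Slats sit on the rails at z = 274 + 185 = 459; with slat thickness 23, the top is 482 mm.


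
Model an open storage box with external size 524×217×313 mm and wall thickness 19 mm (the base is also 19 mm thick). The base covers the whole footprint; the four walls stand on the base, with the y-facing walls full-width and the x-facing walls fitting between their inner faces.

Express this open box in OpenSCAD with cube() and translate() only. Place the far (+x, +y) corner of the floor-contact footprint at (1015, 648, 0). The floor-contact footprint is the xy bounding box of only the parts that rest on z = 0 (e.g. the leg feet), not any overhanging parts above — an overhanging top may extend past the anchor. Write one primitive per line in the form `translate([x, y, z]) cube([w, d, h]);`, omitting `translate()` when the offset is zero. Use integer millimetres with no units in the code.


translate([491, 431, 0]) cube([524, 217, 19]);
translate([491, 431, 19]) cube([524, 19, 294]);
translate([491, 629, 19]) cube([524, 19, 294]);
translate([491, 450, 19]) cube([19, 179, 294]);
translate([996, 450, 19]) cube([19, 179, 294]);


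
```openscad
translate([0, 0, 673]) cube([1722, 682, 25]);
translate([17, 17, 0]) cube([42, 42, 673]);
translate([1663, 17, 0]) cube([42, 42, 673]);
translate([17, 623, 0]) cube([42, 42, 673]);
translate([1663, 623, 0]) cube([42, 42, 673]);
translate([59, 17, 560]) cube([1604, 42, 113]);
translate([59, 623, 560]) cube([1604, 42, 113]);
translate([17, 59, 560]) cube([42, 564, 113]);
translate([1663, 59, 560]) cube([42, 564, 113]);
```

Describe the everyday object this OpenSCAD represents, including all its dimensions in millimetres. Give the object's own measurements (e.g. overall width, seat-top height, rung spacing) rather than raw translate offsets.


A table: top 1722 mm (x) × 682 mm (y), 25 mm thick, upper face at z = 698 mm, on four 42×42 mm square legs, each inset 17 mm from the nearest pair of top edges from z = 0 to the bottom of the top. Four apron rails, 42 mm thick and 113 mm tall, run between adjacent legs with their top edges flush with the underside of the top and their outer faces flush with the legs' outer faces.


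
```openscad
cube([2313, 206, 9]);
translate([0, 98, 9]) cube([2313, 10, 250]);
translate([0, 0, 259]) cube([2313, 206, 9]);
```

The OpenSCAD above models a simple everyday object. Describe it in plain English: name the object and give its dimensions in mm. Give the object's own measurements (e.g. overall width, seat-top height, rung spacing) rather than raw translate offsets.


An I-beam lying along x, 2313 mm long. Overall section height 268 mm. Two flanges 206 mm wide (y) and 9 mm thick, one on the floor and one at the top; a web 10 mm thick runs between them, centred on the flange width.


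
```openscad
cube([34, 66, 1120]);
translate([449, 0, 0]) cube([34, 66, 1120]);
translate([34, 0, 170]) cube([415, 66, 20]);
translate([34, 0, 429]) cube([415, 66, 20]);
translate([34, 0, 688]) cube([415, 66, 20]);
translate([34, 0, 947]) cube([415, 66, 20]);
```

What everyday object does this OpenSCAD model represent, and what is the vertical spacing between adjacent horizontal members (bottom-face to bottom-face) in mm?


A ladder. The rung spacing is 259 mm.

Two tall 34×66 posts with 4 short bars between them — a ladder. Adjacent rungs sit at z = 170 and z = 429, so the spacing is 429 − 170 = 259 mm.


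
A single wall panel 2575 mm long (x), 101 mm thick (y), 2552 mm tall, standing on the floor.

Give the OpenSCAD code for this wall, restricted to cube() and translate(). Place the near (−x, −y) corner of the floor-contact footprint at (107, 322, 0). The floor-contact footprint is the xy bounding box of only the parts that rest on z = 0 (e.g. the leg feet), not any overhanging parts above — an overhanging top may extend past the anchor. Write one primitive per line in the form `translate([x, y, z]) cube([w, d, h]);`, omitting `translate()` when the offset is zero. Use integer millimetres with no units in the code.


translate([107, 322, 0]) cube([2575, 101, 2552]);


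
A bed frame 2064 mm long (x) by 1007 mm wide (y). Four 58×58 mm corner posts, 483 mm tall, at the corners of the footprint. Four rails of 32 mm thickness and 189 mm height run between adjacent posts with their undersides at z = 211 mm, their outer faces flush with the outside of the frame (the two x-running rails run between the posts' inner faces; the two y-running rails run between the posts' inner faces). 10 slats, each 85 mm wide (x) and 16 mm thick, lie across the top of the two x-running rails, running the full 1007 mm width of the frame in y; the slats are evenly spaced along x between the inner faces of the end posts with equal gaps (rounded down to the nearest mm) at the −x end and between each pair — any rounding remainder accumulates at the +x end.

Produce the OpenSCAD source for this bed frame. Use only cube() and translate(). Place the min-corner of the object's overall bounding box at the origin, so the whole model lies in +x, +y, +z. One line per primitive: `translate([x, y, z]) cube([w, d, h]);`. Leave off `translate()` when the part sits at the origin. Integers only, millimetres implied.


// slat z = rail_z + rail_h = 211 + 189 = 400
// slat gap = ⌊(1948 − 10·85) / 11⌋ = 99
cube([58, 58, 483]);
translate([0, 949, 0]) cube([58, 58, 483]);
translate([2006, 0, 0]) cube([58, 58, 483]);
translate([2006, 949, 0]) cube([58, 58, 483]);
translate([58, 0, 211]) cube([1948, 32, 189]);
translate([58, 975, 211]) cube([1948, 32, 189]);
translate([0, 58, 211]) cube([32, 891, 189]);
translate([2032, 58, 211]) cube([32, 891, 189]);
translate([157, 0, 400]) cube([85, 1007, 16]);
translate([341, 0, 400]) cube([85, 1007, 16]);
translate([525, 0, 400]) cube([85, 1007, 16]);
translate([709, 0, 400]) cube([85, 1007, 16]);
translate([893, 0, 400]) cube([85, 1007, 16]);
translate([1077, 0, 400]) cube([85, 1007, 16]);
translate([1261, 0, 400]) cube([85, 1007, 16]);
translate([1445, 0, 400]) cube([85, 1007, 16]);
translate([1629, 0, 400]) cube([85, 1007, 16]);
translate([1813, 0, 400]) cube([85, 1007, 16]);


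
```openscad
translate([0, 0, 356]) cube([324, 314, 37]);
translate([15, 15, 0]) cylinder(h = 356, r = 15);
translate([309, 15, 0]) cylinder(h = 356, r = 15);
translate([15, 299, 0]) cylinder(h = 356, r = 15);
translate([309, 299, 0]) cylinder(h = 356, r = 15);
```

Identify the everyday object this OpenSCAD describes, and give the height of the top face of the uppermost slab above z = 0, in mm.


A stool. The seat height is 393 mm.

A 324×314×37 slab at z = 356 on four corner cylinders — a stool. The seat top is 356 + 37 = 393 mm.


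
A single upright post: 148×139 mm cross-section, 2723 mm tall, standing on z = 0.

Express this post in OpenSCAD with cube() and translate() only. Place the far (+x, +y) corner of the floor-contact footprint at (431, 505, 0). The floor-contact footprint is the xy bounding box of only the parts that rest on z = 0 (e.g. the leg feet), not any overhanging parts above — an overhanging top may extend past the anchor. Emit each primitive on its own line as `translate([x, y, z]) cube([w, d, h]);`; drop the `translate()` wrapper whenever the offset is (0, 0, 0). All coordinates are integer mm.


translate([283, 366, 0]) cube([148, 139, 2723]);


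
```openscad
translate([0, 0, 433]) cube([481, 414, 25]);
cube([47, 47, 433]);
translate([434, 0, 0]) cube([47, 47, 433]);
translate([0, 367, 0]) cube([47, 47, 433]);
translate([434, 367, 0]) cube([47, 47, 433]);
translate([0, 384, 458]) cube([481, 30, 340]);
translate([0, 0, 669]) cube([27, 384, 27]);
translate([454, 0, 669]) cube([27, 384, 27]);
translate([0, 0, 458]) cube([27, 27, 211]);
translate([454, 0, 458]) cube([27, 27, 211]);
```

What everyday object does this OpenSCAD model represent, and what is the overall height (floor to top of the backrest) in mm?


A chair. The overall height is 798 mm.

A slab on four corner posts with a tall panel at the back — a chair. The seat slab sits at z = 433 with thickness 25, and the 340 mm backrest starts at the seat top, so the overall height is 433 + 25 + 340 = 798 mm.


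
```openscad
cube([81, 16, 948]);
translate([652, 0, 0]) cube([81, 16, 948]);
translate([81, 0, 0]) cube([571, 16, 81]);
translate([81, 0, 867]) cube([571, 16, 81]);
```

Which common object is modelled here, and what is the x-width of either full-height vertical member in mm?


A picture frame. The border width is 81 mm.

Four thin pieces enclosing a rectangular opening — a picture frame. The two full-height stiles are 948 mm tall; the top rail sits at z = 867 and is 81 mm tall, so the border above the opening is 948 − 867 = 81 mm, matching the stile x-width.


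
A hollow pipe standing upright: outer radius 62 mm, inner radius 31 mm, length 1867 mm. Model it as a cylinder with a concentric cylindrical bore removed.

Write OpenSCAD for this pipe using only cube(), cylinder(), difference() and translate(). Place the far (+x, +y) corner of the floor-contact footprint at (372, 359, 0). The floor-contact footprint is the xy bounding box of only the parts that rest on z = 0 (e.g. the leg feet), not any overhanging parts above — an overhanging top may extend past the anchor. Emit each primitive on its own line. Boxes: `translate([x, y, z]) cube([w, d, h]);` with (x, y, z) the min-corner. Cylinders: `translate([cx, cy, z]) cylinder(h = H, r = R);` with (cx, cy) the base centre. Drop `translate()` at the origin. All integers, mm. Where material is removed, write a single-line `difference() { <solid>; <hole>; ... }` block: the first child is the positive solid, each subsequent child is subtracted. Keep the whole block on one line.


difference() { translate([310, 297, 0]) cylinder(h = 1867, r = 62); translate([310, 297, 0]) cylinder(h = 1867, r = 31); }


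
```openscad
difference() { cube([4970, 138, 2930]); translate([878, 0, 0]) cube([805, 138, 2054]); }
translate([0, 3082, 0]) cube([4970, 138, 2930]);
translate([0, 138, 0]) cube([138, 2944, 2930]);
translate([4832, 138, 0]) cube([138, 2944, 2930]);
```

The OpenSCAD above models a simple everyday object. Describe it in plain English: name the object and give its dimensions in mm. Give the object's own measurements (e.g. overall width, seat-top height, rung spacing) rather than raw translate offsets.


A single room: four walls, each 2930 mm tall and 138 mm thick, enclosing an outside footprint 4970×3220 mm (x × y), no floor or roof. The front and back walls (−y and +y sides) run the full x-width; the side walls fit between their inner faces. A door opening 805 mm wide and 2054 mm tall is cut through the front wall from the floor up, its −x edge 878 mm from the wall's −x end.


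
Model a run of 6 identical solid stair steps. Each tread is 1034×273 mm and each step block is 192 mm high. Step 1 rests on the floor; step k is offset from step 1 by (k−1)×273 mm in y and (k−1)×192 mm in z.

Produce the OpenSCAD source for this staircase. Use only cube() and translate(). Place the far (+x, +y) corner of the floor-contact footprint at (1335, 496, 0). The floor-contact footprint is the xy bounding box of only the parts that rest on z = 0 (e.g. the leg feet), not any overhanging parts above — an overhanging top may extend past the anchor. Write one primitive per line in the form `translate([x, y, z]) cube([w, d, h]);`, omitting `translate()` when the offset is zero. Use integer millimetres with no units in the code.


translate([301, 223, 0]) cube([1034, 273, 192]);
translate([301, 496, 192]) cube([1034, 273, 192]);
translate([301, 769, 384]) cube([1034, 273, 192]);
translate([301, 1042, 576]) cube([1034, 273, 192]);
translate([301, 1315, 768]) cube([1034, 273, 192]);
translate([301, 1588, 960]) cube([1034, 273, 192]);


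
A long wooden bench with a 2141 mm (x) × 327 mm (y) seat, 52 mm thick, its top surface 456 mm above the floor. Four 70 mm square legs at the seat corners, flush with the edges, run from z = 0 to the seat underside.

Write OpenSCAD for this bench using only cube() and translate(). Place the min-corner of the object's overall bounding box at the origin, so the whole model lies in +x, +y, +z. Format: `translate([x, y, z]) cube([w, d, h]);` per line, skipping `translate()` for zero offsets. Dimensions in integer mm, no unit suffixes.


translate([0, 0, 404]) cube([2141, 327, 52]);
cube([70, 70, 404]);
translate([0, 257, 0]) cube([70, 70, 404]);
translate([2071, 0, 0]) cube([70, 70, 404]);
translate([2071, 257, 0]) cube([70, 70, 404]);


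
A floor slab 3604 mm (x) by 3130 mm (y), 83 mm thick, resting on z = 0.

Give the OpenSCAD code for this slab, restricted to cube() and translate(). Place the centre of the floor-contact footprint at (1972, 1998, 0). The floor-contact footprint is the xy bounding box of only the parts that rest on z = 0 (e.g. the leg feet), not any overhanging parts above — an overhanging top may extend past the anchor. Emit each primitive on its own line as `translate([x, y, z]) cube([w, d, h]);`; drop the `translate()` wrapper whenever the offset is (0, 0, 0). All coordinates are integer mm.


translate([170, 433, 0]) cube([3604, 3130, 83]);


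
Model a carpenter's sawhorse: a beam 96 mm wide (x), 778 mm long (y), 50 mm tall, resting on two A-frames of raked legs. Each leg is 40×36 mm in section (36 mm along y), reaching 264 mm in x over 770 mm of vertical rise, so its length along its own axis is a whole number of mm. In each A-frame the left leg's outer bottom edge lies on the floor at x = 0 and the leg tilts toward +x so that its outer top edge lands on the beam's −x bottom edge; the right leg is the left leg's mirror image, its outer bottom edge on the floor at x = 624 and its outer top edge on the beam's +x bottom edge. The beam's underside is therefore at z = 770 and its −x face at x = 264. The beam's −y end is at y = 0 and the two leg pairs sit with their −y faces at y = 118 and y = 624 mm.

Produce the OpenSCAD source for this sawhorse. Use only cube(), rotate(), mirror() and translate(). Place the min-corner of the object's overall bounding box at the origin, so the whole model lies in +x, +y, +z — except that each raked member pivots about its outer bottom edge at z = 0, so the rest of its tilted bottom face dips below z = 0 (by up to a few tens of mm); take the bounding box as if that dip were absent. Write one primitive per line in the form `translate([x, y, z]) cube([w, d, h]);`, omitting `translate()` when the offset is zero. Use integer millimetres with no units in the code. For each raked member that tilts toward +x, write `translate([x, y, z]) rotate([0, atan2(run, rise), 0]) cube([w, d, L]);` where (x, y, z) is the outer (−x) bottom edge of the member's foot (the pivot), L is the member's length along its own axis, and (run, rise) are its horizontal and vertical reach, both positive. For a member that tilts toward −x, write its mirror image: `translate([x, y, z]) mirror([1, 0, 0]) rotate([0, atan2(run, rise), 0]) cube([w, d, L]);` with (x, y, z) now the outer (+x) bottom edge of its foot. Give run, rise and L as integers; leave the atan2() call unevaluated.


// leg length = √(264² + 770²) = 814
// right-leg outer foot x = 2·264 + 96 = 624
// beam min-corner = (264, 0, 770)
translate([264, 0, 770]) cube([96, 778, 50]);
translate([0, 118, 0]) rotate([0, atan2(264, 770), 0]) cube([40, 36, 814]);
translate([624, 118, 0]) mirror([1, 0, 0]) rotate([0, atan2(264, 770), 0]) cube([40, 36, 814]);
translate([0, 624, 0]) rotate([0, atan2(264, 770), 0]) cube([40, 36, 814]);
translate([624, 624, 0]) mirror([1, 0, 0]) rotate([0, atan2(264, 770), 0]) cube([40, 36, 814]);


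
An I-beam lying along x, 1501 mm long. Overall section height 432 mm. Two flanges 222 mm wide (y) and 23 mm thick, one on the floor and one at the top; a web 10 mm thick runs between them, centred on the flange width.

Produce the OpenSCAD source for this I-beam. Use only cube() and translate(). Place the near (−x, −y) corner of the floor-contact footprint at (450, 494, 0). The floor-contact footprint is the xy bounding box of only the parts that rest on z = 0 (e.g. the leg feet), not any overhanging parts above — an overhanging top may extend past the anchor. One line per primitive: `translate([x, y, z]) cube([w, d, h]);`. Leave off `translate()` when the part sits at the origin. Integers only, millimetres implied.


translate([450, 494, 0]) cube([1501, 222, 23]);
translate([450, 600, 23]) cube([1501, 10, 386]);
translate([450, 494, 409]) cube([1501, 222, 23]);


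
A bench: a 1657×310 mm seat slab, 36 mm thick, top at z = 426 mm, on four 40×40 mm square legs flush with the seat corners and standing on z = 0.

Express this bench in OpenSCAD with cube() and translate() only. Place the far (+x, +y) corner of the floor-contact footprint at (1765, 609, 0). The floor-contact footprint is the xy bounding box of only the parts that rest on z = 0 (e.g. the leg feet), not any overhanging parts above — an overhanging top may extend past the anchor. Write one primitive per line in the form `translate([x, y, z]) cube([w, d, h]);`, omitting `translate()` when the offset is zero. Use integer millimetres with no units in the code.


// leg_h = 426 − 36 = 390
translate([108, 299, 390]) cube([1657, 310, 36]);
translate([108, 299, 0]) cube([40, 40, 390]);
translate([108, 569, 0]) cube([40, 40, 390]);
translate([1725, 299, 0]) cube([40, 40, 390]);
translate([1725, 569, 0]) cube([40, 40, 390]);


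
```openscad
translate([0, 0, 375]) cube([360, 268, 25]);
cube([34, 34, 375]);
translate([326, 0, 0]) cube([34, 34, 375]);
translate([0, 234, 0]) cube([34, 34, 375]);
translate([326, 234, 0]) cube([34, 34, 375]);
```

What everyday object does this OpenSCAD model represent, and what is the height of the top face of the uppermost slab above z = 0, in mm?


A stool. The seat height is 400 mm.

A 360×268×25 slab at z = 375 on four corner posts — a stool. The seat top is 375 + 25 = 400 mm.


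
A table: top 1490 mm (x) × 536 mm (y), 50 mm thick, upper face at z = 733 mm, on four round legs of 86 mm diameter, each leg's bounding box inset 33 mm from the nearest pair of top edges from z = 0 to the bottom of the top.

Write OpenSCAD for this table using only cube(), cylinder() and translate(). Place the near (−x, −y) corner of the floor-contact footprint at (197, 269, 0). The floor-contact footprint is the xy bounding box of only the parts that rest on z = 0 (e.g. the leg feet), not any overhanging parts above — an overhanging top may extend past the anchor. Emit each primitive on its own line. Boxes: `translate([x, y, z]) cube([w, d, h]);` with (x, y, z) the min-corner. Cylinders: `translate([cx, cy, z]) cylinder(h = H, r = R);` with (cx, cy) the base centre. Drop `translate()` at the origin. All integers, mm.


// leg_h = 733 - 50 = 683
translate([164, 236, 683]) cube([1490, 536, 50]);
translate([240, 312, 0]) cylinder(h = 683, r = 43);
translate([1578, 312, 0]) cylinder(h = 683, r = 43);
translate([240, 696, 0]) cylinder(h = 683, r = 43);
translate([1578, 696, 0]) cylinder(h = 683, r = 43);


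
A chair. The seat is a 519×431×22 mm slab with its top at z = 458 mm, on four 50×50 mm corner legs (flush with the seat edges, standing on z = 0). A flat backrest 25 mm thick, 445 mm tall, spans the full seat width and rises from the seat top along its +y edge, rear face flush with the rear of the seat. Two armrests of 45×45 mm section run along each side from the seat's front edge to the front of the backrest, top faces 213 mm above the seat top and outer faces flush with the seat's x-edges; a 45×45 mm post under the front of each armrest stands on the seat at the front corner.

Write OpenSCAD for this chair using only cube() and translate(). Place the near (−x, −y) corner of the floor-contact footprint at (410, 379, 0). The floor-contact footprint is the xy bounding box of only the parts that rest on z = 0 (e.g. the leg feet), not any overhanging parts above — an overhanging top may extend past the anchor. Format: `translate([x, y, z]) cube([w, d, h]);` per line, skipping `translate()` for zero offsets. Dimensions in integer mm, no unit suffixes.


translate([410, 379, 436]) cube([519, 431, 22]);
translate([410, 379, 0]) cube([50, 50, 436]);
translate([879, 379, 0]) cube([50, 50, 436]);
translate([410, 760, 0]) cube([50, 50, 436]);
translate([879, 760, 0]) cube([50, 50, 436]);
translate([410, 785, 458]) cube([519, 25, 445]);
translate([410, 379, 626]) cube([45, 406, 45]);
translate([884, 379, 626]) cube([45, 406, 45]);
translate([410, 379, 458]) cube([45, 45, 168]);
translate([884, 379, 458]) cube([45, 45, 168]);


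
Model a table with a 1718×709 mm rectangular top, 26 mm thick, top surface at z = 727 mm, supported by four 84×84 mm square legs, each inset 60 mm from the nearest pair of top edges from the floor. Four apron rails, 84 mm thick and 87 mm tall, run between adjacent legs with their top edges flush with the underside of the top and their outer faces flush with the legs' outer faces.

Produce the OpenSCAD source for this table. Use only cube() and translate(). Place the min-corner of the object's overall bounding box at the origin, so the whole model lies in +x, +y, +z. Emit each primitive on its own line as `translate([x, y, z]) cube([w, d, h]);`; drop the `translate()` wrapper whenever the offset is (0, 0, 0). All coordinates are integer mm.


// leg_h = 727 - 26 = 701
// apron z = 701 - 87 = 614
translate([0, 0, 701]) cube([1718, 709, 26]);
translate([60, 60, 0]) cube([84, 84, 701]);
translate([1574, 60, 0]) cube([84, 84, 701]);
translate([60, 565, 0]) cube([84, 84, 701]);
translate([1574, 565, 0]) cube([84, 84, 701]);
translate([144, 60, 614]) cube([1430, 84, 87]);
translate([144, 565, 614]) cube([1430, 84, 87]);
translate([60, 144, 614]) cube([84, 421, 87]);
translate([1574, 144, 614]) cube([84, 421, 87]);


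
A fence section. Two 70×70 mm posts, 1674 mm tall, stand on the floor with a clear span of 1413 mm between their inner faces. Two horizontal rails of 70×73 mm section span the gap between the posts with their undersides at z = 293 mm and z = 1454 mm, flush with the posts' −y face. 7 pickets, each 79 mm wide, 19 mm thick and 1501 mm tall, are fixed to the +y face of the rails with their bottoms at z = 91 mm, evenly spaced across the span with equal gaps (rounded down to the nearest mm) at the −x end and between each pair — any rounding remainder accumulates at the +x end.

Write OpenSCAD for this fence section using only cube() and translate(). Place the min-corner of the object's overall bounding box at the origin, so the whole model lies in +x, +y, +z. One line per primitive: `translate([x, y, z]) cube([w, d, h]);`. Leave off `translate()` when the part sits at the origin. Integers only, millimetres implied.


cube([70, 70, 1674]);
translate([1483, 0, 0]) cube([70, 70, 1674]);
translate([70, 0, 293]) cube([1413, 70, 73]);
translate([70, 0, 1454]) cube([1413, 70, 73]);
translate([177, 70, 91]) cube([79, 19, 1501]);
translate([363, 70, 91]) cube([79, 19, 1501]);
translate([549, 70, 91]) cube([79, 19, 1501]);
translate([735, 70, 91]) cube([79, 19, 1501]);
translate([921, 70, 91]) cube([79, 19, 1501]);
translate([1107, 70, 91]) cube([79, 19, 1501]);
translate([1293, 70, 91]) cube([79, 19, 1501]);


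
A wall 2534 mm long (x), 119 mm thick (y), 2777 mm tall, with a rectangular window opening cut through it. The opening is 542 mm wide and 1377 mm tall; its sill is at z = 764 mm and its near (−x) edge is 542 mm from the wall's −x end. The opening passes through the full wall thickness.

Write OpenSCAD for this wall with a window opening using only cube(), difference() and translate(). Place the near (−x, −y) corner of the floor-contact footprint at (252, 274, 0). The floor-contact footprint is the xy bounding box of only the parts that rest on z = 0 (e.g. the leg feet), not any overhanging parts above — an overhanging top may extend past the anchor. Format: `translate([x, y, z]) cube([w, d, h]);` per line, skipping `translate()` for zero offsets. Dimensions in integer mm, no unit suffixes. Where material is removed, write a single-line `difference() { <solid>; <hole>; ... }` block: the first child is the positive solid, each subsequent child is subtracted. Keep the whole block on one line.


difference() { translate([252, 274, 0]) cube([2534, 119, 2777]); translate([794, 274, 764]) cube([542, 119, 1377]); }


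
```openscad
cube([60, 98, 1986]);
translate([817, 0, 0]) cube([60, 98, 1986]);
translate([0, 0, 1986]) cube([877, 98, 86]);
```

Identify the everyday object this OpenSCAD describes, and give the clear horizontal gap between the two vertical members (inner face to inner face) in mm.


A door frame. The clear opening width is 757 mm.

Two 1986 mm tall posts with a header on top — a door frame. The left jamb is 60 mm wide at x = 0; the right jamb starts at x = 817. The clear opening is 817 − 60 = 757 mm.


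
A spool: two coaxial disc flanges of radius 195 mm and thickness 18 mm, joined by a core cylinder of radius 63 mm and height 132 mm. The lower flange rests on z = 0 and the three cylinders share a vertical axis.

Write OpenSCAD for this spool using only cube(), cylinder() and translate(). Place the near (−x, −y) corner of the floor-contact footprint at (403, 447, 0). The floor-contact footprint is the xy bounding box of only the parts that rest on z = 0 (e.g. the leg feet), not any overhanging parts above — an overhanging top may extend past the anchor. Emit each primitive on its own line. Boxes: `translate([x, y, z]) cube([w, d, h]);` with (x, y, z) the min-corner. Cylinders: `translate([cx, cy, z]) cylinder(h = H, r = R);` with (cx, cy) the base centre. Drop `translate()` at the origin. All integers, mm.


translate([598, 642, 0]) cylinder(h = 18, r = 195);
translate([598, 642, 18]) cylinder(h = 132, r = 63);
translate([598, 642, 150]) cylinder(h = 18, r = 195);


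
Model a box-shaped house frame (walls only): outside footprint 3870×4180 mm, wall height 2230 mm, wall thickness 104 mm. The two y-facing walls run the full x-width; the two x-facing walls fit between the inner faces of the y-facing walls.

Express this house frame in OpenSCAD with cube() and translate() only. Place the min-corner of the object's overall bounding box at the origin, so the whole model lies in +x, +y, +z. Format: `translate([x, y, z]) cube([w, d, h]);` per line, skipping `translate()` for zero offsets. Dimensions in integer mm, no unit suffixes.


cube([3870, 104, 2230]);
translate([0, 4076, 0]) cube([3870, 104, 2230]);
translate([0, 104, 0]) cube([104, 3972, 2230]);
translate([3766, 104, 0]) cube([104, 3972, 2230]);


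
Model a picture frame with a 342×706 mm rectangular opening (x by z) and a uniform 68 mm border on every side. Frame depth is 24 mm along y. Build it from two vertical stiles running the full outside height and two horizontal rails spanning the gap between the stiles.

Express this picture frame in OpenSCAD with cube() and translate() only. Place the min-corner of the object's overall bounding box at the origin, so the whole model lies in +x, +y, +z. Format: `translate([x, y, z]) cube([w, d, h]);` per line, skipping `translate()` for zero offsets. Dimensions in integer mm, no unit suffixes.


cube([68, 24, 842]);
translate([410, 0, 0]) cube([68, 24, 842]);
translate([68, 0, 0]) cube([342, 24, 68]);
translate([68, 0, 774]) cube([342, 24, 68]);
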